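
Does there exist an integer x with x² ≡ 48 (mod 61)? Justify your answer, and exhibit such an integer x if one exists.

x = 32

Take x = 32. Then 32² = 1024 = 16·61 + 48, so 32² ≡ 48 (mod 61).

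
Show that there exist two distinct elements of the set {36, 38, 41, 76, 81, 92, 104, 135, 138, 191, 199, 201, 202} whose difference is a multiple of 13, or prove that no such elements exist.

There is no such pair.

Reduce each element modulo 13: 36↦10, 38↦12, 41↦2, 76↦11, 81↦3, 92↦1, 104↦0, 135↦5, 138↦8, 191↦9, 199↦4, 201↦6, 202↦7.
No residue repeats among the 13 elements, so no pair has difference ≡ 0 (mod 13).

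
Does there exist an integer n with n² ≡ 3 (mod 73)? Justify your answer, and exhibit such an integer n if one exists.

n = 21 works: 21² = 441, and 441 − 3 = 438 = 6·73.

n = 21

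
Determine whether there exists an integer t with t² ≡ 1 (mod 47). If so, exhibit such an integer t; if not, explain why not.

t = 1

Take t = 1. Then 1² = 1, and since 0 ≤ 1 < 47 this is already reduced: 1² ≡ 1 (mod 47).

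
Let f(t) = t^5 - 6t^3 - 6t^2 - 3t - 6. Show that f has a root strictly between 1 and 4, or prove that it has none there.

Yes, f has a root in the interval.

f(1) = -20 and f(4) = 526, which have opposite signs.
f is continuous everywhere (it is a polynomial), in particular on [1, 4].
By the Intermediate Value Theorem f must vanish at some point of (1, 4).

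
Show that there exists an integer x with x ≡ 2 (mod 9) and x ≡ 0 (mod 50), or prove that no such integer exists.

x = 200

gcd(9, 50) = 1, so the Chinese Remainder Theorem guarantees exactly one residue class mod 450 satisfying both.
Write x = 2 + 9t and require 2 + 9t ≡ 0 (mod 50), i.e. 9t ≡ 48 (mod 50).
Note 9·39 = 351 ≡ 1 (mod 50) (as 351 − 1 = 7·50), so 9⁻¹ ≡ 39.
Therefore t ≡ 39·48 = 1872 ≡ 22 (mod 50).
Taking t = 22 gives x = 2 + 9·22 = 200.
Check: 200 mod 9 = 2, 200 mod 50 = 0. ✓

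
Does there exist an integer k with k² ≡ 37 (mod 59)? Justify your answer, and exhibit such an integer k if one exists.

Apply Euler's criterion with the prime 59: 37 is a quadratic residue iff 37^29 ≡ 1 (mod 59), and a non-residue iff it is ≡ −1.
Repeated squaring mod 59: 37^2 = 1369 ≡ 12; 37^4 ≡ 12² = 144 ≡ 26; 37^8 ≡ 26² = 676 ≡ 27; 37^16 ≡ 27² = 729 ≡ 21.
Since 29 = 16 + 8 + 4 + 1, 37^29 ≡ 21 · 27 · 26 · 37; multiplying out mod 59: 21·27 = 567 ≡ 36, then 36·26 = 936 ≡ 51, then 51·37 = 1887 ≡ 58. Thus 37^29 ≡ 58 ≡ −1 (mod 59).
The value −1 means 37 is a non-residue modulo 59, so k² ≡ 37 (mod 59) is impossible.

There is no such integer.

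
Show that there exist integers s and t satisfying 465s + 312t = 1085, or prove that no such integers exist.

There are no such integers.

Any value of 465s + 312t is a multiple of gcd(465, 312) = 3.
But 1085 = 3·361 + 2, so 3 ∤ 1085.
Hence no integers s, t satisfy the equation.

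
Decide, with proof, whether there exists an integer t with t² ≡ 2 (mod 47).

Take t = 7. Then 7² = 49 = 1·47 + 2, so 7² ≡ 2 (mod 47).

t = 7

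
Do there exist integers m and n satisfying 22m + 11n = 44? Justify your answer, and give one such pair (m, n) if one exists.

Since gcd(22, 11) = 11 and 44 = 11·4, Bézout's identity guarantees a solution.
Dividing through by 11 reduces the equation to 2m + 1n = 4.
The coefficient of n is 1, so setting m = 0 and n = 4 already solves it.
Check: 22·0 + 11·4 = 0 + 44 = 44. ✓

m = 0, n = 4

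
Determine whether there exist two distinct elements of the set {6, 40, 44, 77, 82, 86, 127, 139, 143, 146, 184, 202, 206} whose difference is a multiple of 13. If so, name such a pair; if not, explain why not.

There is no such pair.

Two integers differ by a multiple of 13 exactly when they have the same residue mod 13. The residues are 6↦6, 40↦1, 44↦5, 77↦12, 82↦4, 86↦8, 127↦10, 139↦9, 143↦0, 146↦3, 184↦2, 202↦7, 206↦11.
These 13 residues are pairwise different, hence no difference of two elements is divisible by 13.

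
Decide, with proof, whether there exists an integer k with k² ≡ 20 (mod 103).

No such integer exists.

Apply Euler's criterion with the prime 103: 20 is a quadratic residue iff 20^51 ≡ 1 (mod 103), and a non-residue iff it is ≡ −1.
Squaring successively (mod 103): 20^2 = 400 ≡ 91; 20^4 ≡ 91² = 8281 ≡ 41; 20^8 ≡ 41² = 1681 ≡ 33; 20^16 ≡ 33² = 1089 ≡ 59; 20^32 ≡ 59² = 3481 ≡ 82.
Since 51 = 32 + 16 + 2 + 1, 20^51 ≡ 82 · 59 · 91 · 20; multiplying out mod 103: 82·59 = 4838 ≡ 100, then 100·91 = 9100 ≡ 36, then 36·20 = 720 ≡ 102. Thus 20^51 ≡ 102 ≡ −1 (mod 103).
The value −1 means 20 is a non-residue modulo 103, so k² ≡ 20 (mod 103) is impossible.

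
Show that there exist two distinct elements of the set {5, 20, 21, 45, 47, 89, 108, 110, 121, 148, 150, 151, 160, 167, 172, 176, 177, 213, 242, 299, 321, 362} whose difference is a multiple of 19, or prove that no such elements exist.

5 and 176 are such a pair.

Reduce each element mod 19: 5↦5, 20↦1, 21↦2, 45↦7, 47↦9, 89↦13, 108↦13, 110↦15, 121↦7, 148↦15, 150↦17, 151↦18, 160↦8, 167↦15, 172↦1, 176↦5, 177↦6, 213↦4, 242↦14, 299↦14, 321↦17, 362↦1. The residue 5 repeats (at 5 and 176), and 176 − 5 = 171 = 9·19.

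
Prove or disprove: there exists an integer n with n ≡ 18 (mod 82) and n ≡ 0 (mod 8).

n = 264

Here gcd(82, 8) = 2, and both 18 and 0 leave remainder 0 mod 2, so the system is consistent.
The integers ≡ 18 (mod 82) are 18, 100, 182, 264, …; their remainders mod 8 are 2, 4, 6, 0, so n = 264 is the first that is ≡ 0 (mod 8).
Verify: 264 = 3·82 + 18 and 264 = 33·8 + 0. ✓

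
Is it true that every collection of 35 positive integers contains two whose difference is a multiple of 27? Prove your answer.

There are exactly 27 possible remainders on division by 27.
With 35 integers and only 27 classes, the pigeonhole principle forces two of them, say a and b, into the same class.
Equal remainders mean a − b ≡ 0 (mod 27), so 27 divides their difference.

Yes, this is always true.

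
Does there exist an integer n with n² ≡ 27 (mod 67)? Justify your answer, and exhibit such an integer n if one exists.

No, no such integer exists.

Apply Euler's criterion with the prime 67: 27 is a quadratic residue iff 27^33 ≡ 1 (mod 67), and a non-residue iff it is ≡ −1.
Squaring successively (mod 67): 27^2 = 729 ≡ 59; 27^4 ≡ 59² = 3481 ≡ 64; 27^8 ≡ 64² = 4096 ≡ 9; 27^16 ≡ 9² = 81 ≡ 14; 27^32 ≡ 14² = 196 ≡ 62.
Since 33 = 32 + 1, 27^33 ≡ 62 · 27; multiplying out mod 67: 62·27 = 1674 ≡ 66. Thus 27^33 ≡ 66 ≡ −1 (mod 67).
By Euler's criterion 27 is a quadratic non-residue mod 67: no n satisfies n² ≡ 27 (mod 67).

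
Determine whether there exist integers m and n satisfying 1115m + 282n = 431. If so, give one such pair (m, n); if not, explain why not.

m = 97, n = -382

1115 and 282 are coprime, so 1115m + 282n ranges over all of ℤ.
Euclidean algorithm: 1115 = 3·282 + 269, 282 = 1·269 + 13, 269 = 20·13 + 9, 13 = 1·9 + 4, 9 = 2·4 + 1, 4 = 4·1 + 0.
Back-substituting, 1 = 9 − 2·4 = 9 − 2·(13 − 1·9) = −2·13 + 3·9 = −2·13 + 3·(269 − 20·13) = 3·269 − 62·13 = 3·269 − 62·(282 − 1·269) = −62·282 + 65·269 = −62·282 + 65·(1115 − 3·282) = 65·1115 − 257·282; that is, 1115·65 + 282·(-257) = 1.
Scaling by 431 gives the particular solution (m, n) = (28015, -110767).
The general solution is m = 28015 + 282k, n = -110767 − 1115k; taking k = -99 gives the smaller pair m = 97, n = -382.
Check: 1115·97 + 282·(-382) = 108155 − 107724 = 431. ✓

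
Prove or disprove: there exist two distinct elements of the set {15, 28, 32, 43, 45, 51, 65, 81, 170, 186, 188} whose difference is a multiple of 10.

Reduce each element mod 10: 15↦5, 28↦8, 32↦2, 43↦3, 45↦5, 51↦1, 65↦5, 81↦1, 170↦0, 186↦6, 188↦8. The residue 5 repeats (at 15 and 45), and 45 − 15 = 30 = 3·10.

15 and 45 are such a pair.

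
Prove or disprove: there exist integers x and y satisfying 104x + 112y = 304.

x = 4, y = -1

gcd(104, 112) = 8, and 8 divides 304, so integer solutions exist.
Dividing through by 8 reduces the equation to 13x + 14y = 38.
Dividing repeatedly: 14 = 1·13 + 1, 13 = 13·1 + 0.
Unwinding: 1 = 14 − 1·13, i.e. 13·(-1) + 14·1 = 1.
Scaling by 38 gives the particular solution (x, y) = (-38, 38).
Adding 3·14 to x and subtracting 3·13 from y gives the tidier solution (4, -1).
Indeed 104·4 + 112·(-1) = 416 − 112 = 304.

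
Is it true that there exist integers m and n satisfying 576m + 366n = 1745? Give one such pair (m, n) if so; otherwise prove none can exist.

gcd(576, 366) = 6, so every integer of the form 576m + 366n is a multiple of 6.
But 1745 is not a multiple of 6 (it leaves remainder 5).
So the equation is unsolvable over ℤ.

No, no such integers exist.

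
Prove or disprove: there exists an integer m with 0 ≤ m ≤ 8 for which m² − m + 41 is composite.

No such integer m in that range exists.

The values for m = 0, 1, …, 8 are 41, 41, 43, 47, 53, 61, 71, 83, 97, and each of these is prime.
So no value in the range makes the expression composite.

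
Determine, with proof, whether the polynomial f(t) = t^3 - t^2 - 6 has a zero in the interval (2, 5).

Yes, f has a root in the interval.

f(2) = -2 and f(5) = 94, which have opposite signs.
Since f is a polynomial it is continuous on [2, 5].
By the Intermediate Value Theorem f must vanish at some point of (2, 5).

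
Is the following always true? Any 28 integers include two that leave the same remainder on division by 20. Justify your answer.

Partition the integers by their residue mod 20; there are 20 classes.
With 28 integers and only 20 classes, the pigeonhole principle forces two of them, say a and b, into the same class.
So a and b have equal remainders mod 20, which is exactly what was to be shown.

Yes, this is always true.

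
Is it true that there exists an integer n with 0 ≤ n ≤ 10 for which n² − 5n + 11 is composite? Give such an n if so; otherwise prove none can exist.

At n = 7: 7² − 5·7 + 11 = 25 = 5·5, which is composite.

n = 7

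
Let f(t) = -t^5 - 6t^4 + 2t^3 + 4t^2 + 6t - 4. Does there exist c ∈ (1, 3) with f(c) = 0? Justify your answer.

f(1) = 1 and f(3) = -625, which have opposite signs.
Since f is a polynomial it is continuous on [1, 3].
By the Intermediate Value Theorem, f takes the value 0 somewhere in the open interval.

Such a root exists.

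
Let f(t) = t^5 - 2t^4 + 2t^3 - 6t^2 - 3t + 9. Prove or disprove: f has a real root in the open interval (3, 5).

The endpoint values f(3) = 81 and f(5) = 1969 are both positive. Claim: f(t) > 0 for every t in (3, 5).
Shift to the endpoint 3: with t = 3 + u (0 < u < 2), one computes f(3 + u) = u^5 + 13u^4 + 68u^3 + 174u^2 + 204u + 81.
All 6 nonzero coefficients of this polynomial in u are positive; hence for u > 0 the value is a sum of positive terms (the constant 81 among them).
Therefore f(t) > 0 throughout (3, 5), and f has no zero there.

No such root exists.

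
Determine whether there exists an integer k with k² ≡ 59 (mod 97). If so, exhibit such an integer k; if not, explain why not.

97 is prime, so by Euler's criterion 59 is a square mod 97 iff 59^((97−1)/2) = 59^48 ≡ 1 (mod 97).
Repeated squaring mod 97: 59^2 = 3481 ≡ 86; 59^4 ≡ 86² = 7396 ≡ 24; 59^8 ≡ 24² = 576 ≡ 91; 59^16 ≡ 91² = 8281 ≡ 36; 59^32 ≡ 36² = 1296 ≡ 35.
Since 48 = 32 + 16, 59^48 ≡ 35 · 36; multiplying out mod 97: 35·36 = 1260 ≡ 96. Thus 59^48 ≡ 96 ≡ −1 (mod 97).
By Euler's criterion 59 is a quadratic non-residue mod 97: no k satisfies k² ≡ 59 (mod 97).

No, no such integer exists.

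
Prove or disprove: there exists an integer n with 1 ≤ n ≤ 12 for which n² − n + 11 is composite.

n = 12

At n = 12: 12² − 12 + 11 = 143 = 11·13, which is composite.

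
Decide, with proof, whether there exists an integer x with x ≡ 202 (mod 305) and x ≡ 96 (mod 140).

Both moduli are multiples of 5 = gcd(305, 140), so any solution would satisfy x ≡ 202 and x ≡ 96 modulo 5 simultaneously.
But 202 mod 5 = 2 while 96 mod 5 = 1, a contradiction.
Therefore no such x exists.

No such integer exists.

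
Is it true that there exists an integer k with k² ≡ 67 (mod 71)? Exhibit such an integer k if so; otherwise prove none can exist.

Apply Euler's criterion with the prime 71: 67 is a quadratic residue iff 67^35 ≡ 1 (mod 71), and a non-residue iff it is ≡ −1.
Squaring successively (mod 71): 67^2 = 4489 ≡ 16; 67^4 ≡ 16² = 256 ≡ 43; 67^8 ≡ 43² = 1849 ≡ 3; 67^16 ≡ 3² = 9 ≡ 9; 67^32 ≡ 9² = 81 ≡ 10.
Since 35 = 32 + 2 + 1, 67^35 ≡ 10 · 16 · 67; multiplying out mod 71: 10·16 = 160 ≡ 18, then 18·67 = 1206 ≡ 70. Thus 67^35 ≡ 70 ≡ −1 (mod 71).
By Euler's criterion 67 is a quadratic non-residue mod 71: no k satisfies k² ≡ 67 (mod 71).

No, no such integer exists.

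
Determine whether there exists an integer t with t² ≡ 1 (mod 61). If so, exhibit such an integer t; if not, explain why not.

Take t = 1. Then 1² = 1, and since 0 ≤ 1 < 61 this is already reduced: 1² ≡ 1 (mod 61).

t = 1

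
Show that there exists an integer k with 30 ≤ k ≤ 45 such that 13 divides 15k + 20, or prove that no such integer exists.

k = 42

Scanning upward from k = 30 gives 470, 485, 500, 515, 530, 545, 560, 575, 590, 605, 620, 635, none divisible by 13. Try k = 42: 15·42 + 20 = 650 = 50·13, which is divisible by 13.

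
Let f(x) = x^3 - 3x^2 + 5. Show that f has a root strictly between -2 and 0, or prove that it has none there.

f(-2) = -15 and f(0) = 5, which have opposite signs.
As a polynomial, f is continuous on every closed interval.
By the Intermediate Value Theorem, f takes the value 0 somewhere in the open interval.

Yes, f has a root in the interval.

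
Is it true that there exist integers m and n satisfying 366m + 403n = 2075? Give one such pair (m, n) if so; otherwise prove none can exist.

m = 238, n = -211

366 and 403 are coprime, so 366m + 403n ranges over all of ℤ.
Euclidean algorithm: 403 = 1·366 + 37, 366 = 9·37 + 33, 37 = 1·33 + 4, 33 = 8·4 + 1, 4 = 4·1 + 0.
Working back up the chain: 1 = 33 − 8·4 = 33 − 8·(37 − 1·33) = −8·37 + 9·33 = −8·37 + 9·(366 − 9·37) = 9·366 − 89·37 = 9·366 − 89·(403 − 1·366) = −89·403 + 98·366. So 366·98 + 403·(-89) = 1.
Times 2075: 366·203350 + 403·(-184675) = 2075, so (203350, -184675) solves it.
The general solution is m = 203350 + 403k, n = -184675 − 366k; taking k = -504 gives the smaller pair m = 238, n = -211.
Check: 366·238 + 403·(-211) = 87108 − 85033 = 2075. ✓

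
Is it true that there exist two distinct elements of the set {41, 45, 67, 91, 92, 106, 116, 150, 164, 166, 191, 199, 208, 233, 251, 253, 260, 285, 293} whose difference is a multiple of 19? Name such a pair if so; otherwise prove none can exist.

Two integers differ by a multiple of 19 exactly when they have the same residue mod 19. The residues are 41↦3, 45↦7, 67↦10, 91↦15, 92↦16, 106↦11, 116↦2, 150↦17, 164↦12, 166↦14, 191↦1, 199↦9, 208↦18, 233↦5, 251↦4, 253↦6, 260↦13, 285↦0, 293↦8.
No residue repeats among the 19 elements, so no pair has difference ≡ 0 (mod 19).

There is no such pair.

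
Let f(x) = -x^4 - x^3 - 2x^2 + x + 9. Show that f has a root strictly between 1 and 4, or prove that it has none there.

Yes, f has a root in the interval.

f(1) = 6 and f(4) = -339, which have opposite signs.
As a polynomial, f is continuous on every closed interval.
By the Intermediate Value Theorem, f takes the value 0 somewhere in the open interval.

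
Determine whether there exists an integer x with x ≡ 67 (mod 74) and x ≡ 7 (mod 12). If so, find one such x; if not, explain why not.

x = 67

gcd(74, 12) = 2. A simultaneous solution exists iff 67 ≡ 7 (mod 2); here 67 mod 2 = 1 = 7 mod 2, so it does.
In fact x = 67 itself already satisfies 67 mod 12 = 7.
Verify: 67 = 0·74 + 67 and 67 = 5·12 + 7. ✓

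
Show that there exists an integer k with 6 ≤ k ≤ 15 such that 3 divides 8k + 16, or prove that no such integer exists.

k = 7

k = 7 works, since 8·7 + 16 = 72 = 24·3.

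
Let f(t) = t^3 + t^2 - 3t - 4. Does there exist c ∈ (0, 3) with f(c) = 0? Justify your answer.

f(0) = -4 and f(3) = 23, which have opposite signs.
Since f is a polynomial it is continuous on [0, 3].
So by the Intermediate Value Theorem there is a c strictly between 0 and 3 with f(c) = 0.

Such a root exists.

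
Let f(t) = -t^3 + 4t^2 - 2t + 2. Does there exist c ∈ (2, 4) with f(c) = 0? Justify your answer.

f(2) = 6 and f(4) = -6, which have opposite signs.
As a polynomial, f is continuous on every closed interval.
So by the Intermediate Value Theorem there is a c strictly between 2 and 4 with f(c) = 0.

Such a root exists.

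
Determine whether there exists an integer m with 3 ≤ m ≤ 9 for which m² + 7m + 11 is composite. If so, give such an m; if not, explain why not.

m = 9

At m = 9: 9² + 7·9 + 11 = 155 = 5·31, which is composite.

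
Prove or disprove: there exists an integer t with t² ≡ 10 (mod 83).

t = 50 works: 50² = 2500, and 2500 − 10 = 2490 = 30·83.

t = 50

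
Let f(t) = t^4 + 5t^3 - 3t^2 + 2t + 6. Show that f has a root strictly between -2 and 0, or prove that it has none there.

Such a root exists.

f(-2) = -34 and f(0) = 6, which have opposite signs.
As a polynomial, f is continuous on every closed interval.
By the Intermediate Value Theorem f must vanish at some point of (-2, 0).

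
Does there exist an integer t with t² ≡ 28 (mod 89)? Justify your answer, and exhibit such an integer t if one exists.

89 is prime, so by Euler's criterion 28 is a square mod 89 iff 28^((89−1)/2) = 28^44 ≡ 1 (mod 89).
Squaring successively (mod 89): 28^2 = 784 ≡ 72; 28^4 ≡ 72² = 5184 ≡ 22; 28^8 ≡ 22² = 484 ≡ 39; 28^16 ≡ 39² = 1521 ≡ 8; 28^32 ≡ 8² = 64 ≡ 64.
Since 44 = 32 + 8 + 4, 28^44 ≡ 64 · 39 · 22; multiplying out mod 89: 64·39 = 2496 ≡ 4, then 4·22 = 88 ≡ 88. Thus 28^44 ≡ 88 ≡ −1 (mod 89).
By Euler's criterion 28 is a quadratic non-residue mod 89: no t satisfies t² ≡ 28 (mod 89).

There is no such integer.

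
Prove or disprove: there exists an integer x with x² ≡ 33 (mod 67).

x = 10

Take x = 10. Then 10² = 100 = 1·67 + 33, so 10² ≡ 33 (mod 67).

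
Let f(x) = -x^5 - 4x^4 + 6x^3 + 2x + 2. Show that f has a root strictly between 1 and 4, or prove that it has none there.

f(1) = 5 and f(4) = -1654, which have opposite signs.
As a polynomial, f is continuous on every closed interval.
By the Intermediate Value Theorem f must vanish at some point of (1, 4).

Such a root exists.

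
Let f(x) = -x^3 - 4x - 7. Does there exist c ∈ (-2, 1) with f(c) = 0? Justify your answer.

f(-2) = 9 and f(1) = -12, which have opposite signs.
Since f is a polynomial it is continuous on [-2, 1].
The Intermediate Value Theorem then guarantees some c ∈ (-2, 1) with f(c) = 0.

Yes, such a c exists.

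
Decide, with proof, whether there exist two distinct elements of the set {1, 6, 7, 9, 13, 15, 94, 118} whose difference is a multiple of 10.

Two integers differ by a multiple of 10 exactly when they have the same residue mod 10. The residues are 1↦1, 6↦6, 7↦7, 9↦9, 13↦3, 15↦5, 94↦4, 118↦8.
These 8 residues are pairwise different, hence no difference of two elements is divisible by 10.

There is no such pair.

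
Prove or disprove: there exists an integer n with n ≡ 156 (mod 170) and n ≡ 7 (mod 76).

Reduce both congruences modulo 2, which divides 170 and 76: they say n ≡ 156 (mod 2) and n ≡ 7 (mod 2).
These are incompatible: 156 − 7 = 149 is not divisible by 2.
So no integer satisfies both congruences.

There is no such integer.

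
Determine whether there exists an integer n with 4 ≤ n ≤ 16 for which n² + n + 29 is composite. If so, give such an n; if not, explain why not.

At n = 11: 11² + 11 + 29 = 161 = 7·23, which is composite.

n = 11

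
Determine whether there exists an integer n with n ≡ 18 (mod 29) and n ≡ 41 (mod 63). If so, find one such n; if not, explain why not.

gcd(29, 63) = 1, so the Chinese Remainder Theorem guarantees exactly one residue class mod 1827 satisfying both.
Write n = 18 + 29t and require 18 + 29t ≡ 41 (mod 63), i.e. 29t ≡ 23 (mod 63).
Since 29·50 = 1450 = 23·63 + 1, the inverse of 29 mod 63 is 50.
Therefore t ≡ 50·23 = 1150 ≡ 16 (mod 63).
Taking t = 16 gives n = 18 + 29·16 = 482.
Verify: 482 = 16·29 + 18 and 482 = 7·63 + 41. ✓

n = 482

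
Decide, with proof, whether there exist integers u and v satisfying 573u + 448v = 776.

u = 232, v = -295

Since gcd(573, 448) = 1, every integer is an integer combination of 573 and 448.
Run the Euclidean algorithm on 573 and 448: 573 = 1·448 + 125, 448 = 3·125 + 73, 125 = 1·73 + 52, 73 = 1·52 + 21, 52 = 2·21 + 10, 21 = 2·10 + 1, 10 = 10·1 + 0.
Unwinding: 1 = 21 − 2·10 = 21 − 2·(52 − 2·21) = −2·52 + 5·21 = −2·52 + 5·(73 − 1·52) = 5·73 − 7·52 = 5·73 − 7·(125 − 1·73) = −7·125 + 12·73 = −7·125 + 12·(448 − 3·125) = 12·448 − 43·125 = 12·448 − 43·(573 − 1·448) = −43·573 + 55·448, i.e. 573·(-43) + 448·55 = 1.
Times 776: 573·(-33368) + 448·42680 = 776, so (-33368, 42680) solves it.
Adding 75·448 to u and subtracting 75·573 from v gives the tidier solution (232, -295).
Check: 573·232 + 448·(-295) = 132936 − 132160 = 776. ✓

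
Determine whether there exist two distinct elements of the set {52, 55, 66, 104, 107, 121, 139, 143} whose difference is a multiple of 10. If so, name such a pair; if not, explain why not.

There is no such pair.

Two integers differ by a multiple of 10 exactly when they have the same residue mod 10. The residues are 52↦2, 55↦5, 66↦6, 104↦4, 107↦7, 121↦1, 139↦9, 143↦3.
No residue repeats among the 8 elements, so no pair has difference ≡ 0 (mod 10).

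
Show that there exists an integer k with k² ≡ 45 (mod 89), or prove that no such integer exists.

k = 32

Take k = 32. Then 32² = 1024 = 11·89 + 45, so 32² ≡ 45 (mod 89).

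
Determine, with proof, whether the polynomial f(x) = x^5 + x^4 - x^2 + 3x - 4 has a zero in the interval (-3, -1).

The endpoint values f(-3) = -184 and f(-1) = -8 are both negative. Claim: f(x) < 0 for every x in (-3, -1).
Shift to the endpoint -1: with x = -1 − u (0 < u < 2), one computes f(-1 − u) = -u^5 - 4u^4 - 6u^3 - 5u^2 - 6u - 8.
All 6 nonzero coefficients of this polynomial in u are negative; hence for u > 0 the value is a sum of negative terms (the constant -8 among them).
So f is strictly negative on (-3, -1); no root exists in the interval.

f has no root in that interval.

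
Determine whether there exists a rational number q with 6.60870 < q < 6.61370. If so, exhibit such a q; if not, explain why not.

q = 119/18

Multiplying by 18: 18·6.60870 = 118.95660 and 18·6.61370 = 119.04660, so the integer 119 lies strictly between them.
So q = 119/18 works: it is a ratio of integers, and dividing 18·6.60870 < 119 < 18·6.61370 through by 18 gives 6.60870 < 119/18 < 6.61370.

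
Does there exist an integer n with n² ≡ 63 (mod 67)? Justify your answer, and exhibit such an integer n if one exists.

No, no such integer exists.

Apply Euler's criterion with the prime 67: 63 is a quadratic residue iff 63^33 ≡ 1 (mod 67), and a non-residue iff it is ≡ −1.
Repeated squaring mod 67: 63^2 = 3969 ≡ 16; 63^4 ≡ 16² = 256 ≡ 55; 63^8 ≡ 55² = 3025 ≡ 10; 63^16 ≡ 10² = 100 ≡ 33; 63^32 ≡ 33² = 1089 ≡ 17.
Since 33 = 32 + 1, 63^33 ≡ 17 · 63; multiplying out mod 67: 17·63 = 1071 ≡ 66. Thus 63^33 ≡ 66 ≡ −1 (mod 67).
By Euler's criterion 63 is a quadratic non-residue mod 67: no n satisfies n² ≡ 63 (mod 67).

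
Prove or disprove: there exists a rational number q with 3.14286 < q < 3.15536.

q = 41/13

Look for a denominator N such that an integer falls strictly between N·3.14286 and N·3.15536. N = 13 works: 13·3.14286 = 40.85718 < 41 < 41.01968 = 13·3.15536.
Hence 41/13 is a rational number with 3.14286 < 41/13 < 3.15536.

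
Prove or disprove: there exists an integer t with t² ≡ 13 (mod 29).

t = 10

Take t = 10. Then 10² = 100 = 3·29 + 13, so 10² ≡ 13 (mod 29).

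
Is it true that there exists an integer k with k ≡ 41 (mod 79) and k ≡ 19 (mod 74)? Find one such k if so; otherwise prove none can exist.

k = 3201

The moduli 79 and 74 are coprime, so by the Chinese Remainder Theorem a unique solution modulo 5846 exists.
Write k = 41 + 79t and require 41 + 79t ≡ 19 (mod 74), i.e. 79t ≡ 52 (mod 74).
79 ≡ 5 (mod 74), so this reads 5t ≡ 52 (mod 74). To invert 5 modulo 74: 74 = 14·5 + 4, 5 = 1·4 + 1, 4 = 4·1 + 0, and unwinding, 1 = 5 − 1·4 = 5 − (74 − 14·5) = −74 + 15·5. Thus 5⁻¹ ≡ 15 (mod 74).
Multiplying by 15: t ≡ 15·52 = 780 ≡ 40 (mod 74).
Taking t = 40 gives k = 41 + 79·40 = 3201.
Verify: 3201 = 40·79 + 41 and 3201 = 43·74 + 19. ✓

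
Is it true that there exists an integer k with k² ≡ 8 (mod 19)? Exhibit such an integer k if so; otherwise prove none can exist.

Computing k² mod 19 for k = 0, 1, …, 9 (enough, by the symmetry k ↦ 19 − k) gives 0, 1, 4, 9, 16, 6, 17, 11, 7, 5.
So the quadratic residues mod 19 are {0, 1, 4, 5, 6, 7, 9, 11, 16, 17}, and 8 is not among them.
Therefore k² ≡ 8 (mod 19) has no solution.

No such integer exists.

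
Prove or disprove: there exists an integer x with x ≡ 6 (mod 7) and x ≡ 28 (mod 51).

gcd(7, 51) = 1, so the Chinese Remainder Theorem guarantees exactly one residue class mod 357 satisfying both.
Any solution of the first congruence is x = 6 + 7t; substituting into the second, 7t ≡ 28 − 6 ≡ 22 (mod 51).
Invert 7 mod 51 by the Euclidean algorithm: 51 = 7·7 + 2, 7 = 3·2 + 1, 2 = 2·1 + 0; back-substituting, 1 = 7 − 3·2 = 7 − 3·(51 − 7·7) = −3·51 + 22·7. Hence 7·22 ≡ 1, so 7⁻¹ ≡ 22 (mod 51).
Therefore t ≡ 22·22 = 484 ≡ 25 (mod 51).
Taking t = 25 gives x = 6 + 7·25 = 181.
Verify: 181 = 25·7 + 6 and 181 = 3·51 + 28. ✓

x = 181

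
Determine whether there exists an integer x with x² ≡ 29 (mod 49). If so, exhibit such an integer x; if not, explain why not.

x = 15

x = 15 works: 15² = 225, and 225 − 29 = 196 = 4·49.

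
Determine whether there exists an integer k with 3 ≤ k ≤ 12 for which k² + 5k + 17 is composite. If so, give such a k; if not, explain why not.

At k = 8: 8² + 5·8 + 17 = 121 = 11·11, which is composite.

k = 8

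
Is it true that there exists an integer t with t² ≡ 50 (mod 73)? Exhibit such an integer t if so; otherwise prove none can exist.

t = 59

Take t = 59. Then 59² = 3481 = 47·73 + 50, so 59² ≡ 50 (mod 73).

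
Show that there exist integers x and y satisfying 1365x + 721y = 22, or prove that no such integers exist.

There are no such integers.

Both 1365 and 721 are divisible by gcd(1365, 721) = 7, hence so is any combination 1365x + 721y.
However 22 leaves remainder 1 on division by 7.
Therefore 1365x + 721y = 22 has no solution in integers.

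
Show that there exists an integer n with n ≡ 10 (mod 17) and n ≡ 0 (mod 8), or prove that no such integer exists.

n = 112

gcd(17, 8) = 1, so the Chinese Remainder Theorem guarantees exactly one residue class mod 136 satisfying both.
Any solution of the first congruence is n = 10 + 17t; substituting into the second, 17t ≡ 0 − 10 ≡ 6 (mod 8).
17 ≡ 1 (mod 8), so this reads 1t ≡ 6 (mod 8). So t ≡ 6 (mod 8).
With t = 6: n = 10 + 17·6 = 112.
Check: 112 mod 17 = 10, 112 mod 8 = 0. ✓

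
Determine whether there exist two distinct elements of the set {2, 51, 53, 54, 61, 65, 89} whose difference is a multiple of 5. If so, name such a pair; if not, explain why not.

Both 51 and 61 leave remainder 1 on division by 5; their difference 10 = 2·5 is a multiple of 5.

The pair (51, 61) works.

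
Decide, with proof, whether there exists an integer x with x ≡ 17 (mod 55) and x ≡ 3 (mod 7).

x = 17

The moduli 55 and 7 are coprime, so by the Chinese Remainder Theorem a unique solution modulo 385 exists.
Write x = 17 + 55t and require 17 + 55t ≡ 3 (mod 7), i.e. 55t ≡ 0 (mod 7).
55 ≡ 6 (mod 7), so this reads 6t ≡ 0 (mod 7). t = 0 satisfies this.
With t = 0: x = 17 + 55·0 = 17.
Check: 17 mod 55 = 17, 17 mod 7 = 3. ✓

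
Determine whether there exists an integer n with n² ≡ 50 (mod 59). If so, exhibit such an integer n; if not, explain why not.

59 is prime, so by Euler's criterion 50 is a square mod 59 iff 50^((59−1)/2) = 50^29 ≡ 1 (mod 59).
Squaring successively (mod 59): 50^2 = 2500 ≡ 22; 50^4 ≡ 22² = 484 ≡ 12; 50^8 ≡ 12² = 144 ≡ 26; 50^16 ≡ 26² = 676 ≡ 27.
Since 29 = 16 + 8 + 4 + 1, 50^29 ≡ 27 · 26 · 12 · 50; multiplying out mod 59: 27·26 = 702 ≡ 53, then 53·12 = 636 ≡ 46, then 46·50 = 2300 ≡ 58. Thus 50^29 ≡ 58 ≡ −1 (mod 59).
By Euler's criterion 50 is a quadratic non-residue mod 59: no n satisfies n² ≡ 50 (mod 59).

No such integer exists.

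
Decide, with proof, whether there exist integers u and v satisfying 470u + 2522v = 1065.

Both 470 and 2522 are divisible by gcd(470, 2522) = 2, hence so is any combination 470u + 2522v.
However 1065 leaves remainder 1 on division by 2.
Hence no integers u, v satisfy the equation.

No such integers exist.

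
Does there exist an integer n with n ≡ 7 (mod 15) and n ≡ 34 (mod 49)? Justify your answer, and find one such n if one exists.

n = 622

Since 15 and 49 share no common factor, CRT says the pair of congruences has a solution (unique mod 735).
Write n = 7 + 15t and require 7 + 15t ≡ 34 (mod 49), i.e. 15t ≡ 27 (mod 49).
Invert 15 mod 49 by the Euclidean algorithm: 49 = 3·15 + 4, 15 = 3·4 + 3, 4 = 1·3 + 1, 3 = 3·1 + 0; back-substituting, 1 = 4 − 1·3 = 4 − (15 − 3·4) = −15 + 4·4 = −15 + 4·(49 − 3·15) = 4·49 − 13·15. Hence 15·(-13) ≡ 1, so 15⁻¹ ≡ -13 ≡ 36 (mod 49).
Therefore t ≡ 36·27 = 972 ≡ 41 (mod 49).
Taking t = 41 gives n = 7 + 15·41 = 622.
Indeed 622 ≡ 7 (mod 15) and 622 ≡ 34 (mod 49).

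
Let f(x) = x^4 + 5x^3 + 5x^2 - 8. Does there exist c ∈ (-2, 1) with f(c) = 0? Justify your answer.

Such a root exists.

f(-2) = -12 and f(1) = 3, which have opposite signs.
f is continuous everywhere (it is a polynomial), in particular on [-2, 1].
The Intermediate Value Theorem then guarantees some c ∈ (-2, 1) with f(c) = 0.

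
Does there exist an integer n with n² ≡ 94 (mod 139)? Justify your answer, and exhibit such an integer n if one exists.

No such integer exists.

139 is prime, so by Euler's criterion 94 is a square mod 139 iff 94^((139−1)/2) = 94^69 ≡ 1 (mod 139).
Repeated squaring mod 139: 94^2 = 8836 ≡ 79; 94^4 ≡ 79² = 6241 ≡ 125; 94^8 ≡ 125² = 15625 ≡ 57; 94^16 ≡ 57² = 3249 ≡ 52; 94^32 ≡ 52² = 2704 ≡ 63; 94^64 ≡ 63² = 3969 ≡ 77.
Since 69 = 64 + 4 + 1, 94^69 ≡ 77 · 125 · 94; multiplying out mod 139: 77·125 = 9625 ≡ 34, then 34·94 = 3196 ≡ 138. Thus 94^69 ≡ 138 ≡ −1 (mod 139).
By Euler's criterion 94 is a quadratic non-residue mod 139: no n satisfies n² ≡ 94 (mod 139).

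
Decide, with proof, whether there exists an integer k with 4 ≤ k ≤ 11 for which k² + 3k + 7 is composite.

k = 4

At k = 4: 4² + 3·4 + 7 = 35 = 5·7, which is composite.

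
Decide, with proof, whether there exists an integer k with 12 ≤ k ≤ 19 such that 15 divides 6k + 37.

The values of 6k + 37 for k = 12, 13, …, 19 are 109, 115, 121, 127, 133, 139, 145, 151; reduced mod 15 these are 4, 10, 1, 7, 13, 4, 10, 1.
The residue 0 does not occur, so no k in [12, 19] makes 6k + 37 a multiple of 15.

No such integer k in that range exists.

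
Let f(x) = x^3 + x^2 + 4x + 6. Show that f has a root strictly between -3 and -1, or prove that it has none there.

f(-3) = -24 and f(-1) = 2, which have opposite signs.
f is continuous everywhere (it is a polynomial), in particular on [-3, -1].
By the Intermediate Value Theorem, f takes the value 0 somewhere in the open interval.

Such a root exists.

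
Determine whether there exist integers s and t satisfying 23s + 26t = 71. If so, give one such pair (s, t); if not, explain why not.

s = 11, t = -7

Since gcd(23, 26) = 1, every integer is an integer combination of 23 and 26.
Run the Euclidean algorithm on 26 and 23: 26 = 1·23 + 3, 23 = 7·3 + 2, 3 = 1·2 + 1, 2 = 2·1 + 0.
Unwinding: 1 = 3 − 1·2 = 3 − (23 − 7·3) = −23 + 8·3 = −23 + 8·(26 − 1·23) = 8·26 − 9·23, i.e. 23·(-9) + 26·8 = 1.
Times 71: 23·(-639) + 26·568 = 71, so (-639, 568) solves it.
The general solution is s = -639 + 26k, t = 568 − 23k; taking k = 25 gives the smaller pair s = 11, t = -7.
Check: 23·11 + 26·(-7) = 253 − 182 = 71. ✓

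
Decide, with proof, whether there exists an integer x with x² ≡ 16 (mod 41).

x = 37

Take x = 37. Then 37² = 1369 = 33·41 + 16, so 37² ≡ 16 (mod 41).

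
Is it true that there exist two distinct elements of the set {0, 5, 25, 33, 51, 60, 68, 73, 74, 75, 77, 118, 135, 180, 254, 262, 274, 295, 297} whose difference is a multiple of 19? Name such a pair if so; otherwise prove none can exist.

Residues mod 19: 0↦0, 5↦5, 25↦6, 33↦14, 51↦13, 60↦3, 68↦11, 73↦16, 74↦17, 75↦18, 77↦1, 118↦4, 135↦2, 180↦9, 254↦7, 262↦15, 274↦8, 295↦10, 297↦12.
All 19 residues are distinct, so no two elements differ by a multiple of 19.

No such pair exists.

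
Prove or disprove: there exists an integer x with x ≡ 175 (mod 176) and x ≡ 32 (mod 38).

Both moduli are multiples of 2 = gcd(176, 38), so any solution would satisfy x ≡ 175 and x ≡ 32 modulo 2 simultaneously.
These are incompatible: 175 − 32 = 143 is not divisible by 2.
Therefore no such x exists.

No, no such integer exists.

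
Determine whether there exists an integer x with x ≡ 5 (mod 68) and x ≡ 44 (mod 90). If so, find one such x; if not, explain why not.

No, no such integer exists.

Reduce both congruences modulo 2, which divides 68 and 90: they say x ≡ 5 (mod 2) and x ≡ 44 (mod 2).
But 5 mod 2 = 1 while 44 mod 2 = 0, a contradiction.
Hence the system has no solution.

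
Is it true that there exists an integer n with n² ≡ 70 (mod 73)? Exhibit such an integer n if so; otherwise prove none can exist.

n = 17

Take n = 17. Then 17² = 289 = 3·73 + 70, so 17² ≡ 70 (mod 73).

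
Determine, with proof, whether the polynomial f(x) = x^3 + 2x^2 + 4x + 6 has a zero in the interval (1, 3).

f has no root in that interval.

f(1) = 13 and f(3) = 63, both positive.
f'(x) = 3x^2 + 4x + 4 has discriminant 4² − 4·3·4 = -32 < 0, so f' has no real roots and is positive for every real x.
Hence f is strictly increasing on ℝ, and in particular on [1, 3]. A strictly monotone function with same-sign endpoint values stays positive on the whole interval, so f has no zero in (1, 3).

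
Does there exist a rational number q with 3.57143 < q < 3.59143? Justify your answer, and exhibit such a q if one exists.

q = 43/12

Look for a denominator N such that an integer falls strictly between N·3.57143 and N·3.59143. N = 12 works: 12·3.57143 = 42.85716 < 43 < 43.09716 = 12·3.59143.
Dividing back, 3.57143 < 43/12 < 3.59143, and 43/12 is rational.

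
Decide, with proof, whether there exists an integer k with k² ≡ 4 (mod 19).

k = 2

Take k = 2. Then 2² = 4, and since 0 ≤ 4 < 19 this is already reduced: 2² ≡ 4 (mod 19).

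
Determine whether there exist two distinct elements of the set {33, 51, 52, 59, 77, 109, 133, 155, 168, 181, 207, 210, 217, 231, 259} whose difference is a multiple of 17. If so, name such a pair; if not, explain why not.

No, no such pair exists.

Two integers differ by a multiple of 17 exactly when they have the same residue mod 17. The residues are 33↦16, 51↦0, 52↦1, 59↦8, 77↦9, 109↦7, 133↦14, 155↦2, 168↦15, 181↦11, 207↦3, 210↦6, 217↦13, 231↦10, 259↦4.
All 15 residues are distinct, so no two elements differ by a multiple of 17.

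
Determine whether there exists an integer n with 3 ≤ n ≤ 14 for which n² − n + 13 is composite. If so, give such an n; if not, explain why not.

At n = 4: 4² − 4 + 13 = 25 = 5·5, which is composite.

n = 4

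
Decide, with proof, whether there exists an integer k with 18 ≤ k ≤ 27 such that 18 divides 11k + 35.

k = 23

k = 23 works, since 11·23 + 35 = 288 = 16·18.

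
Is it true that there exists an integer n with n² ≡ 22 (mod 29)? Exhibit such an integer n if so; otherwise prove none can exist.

n = 14

Take n = 14. Then 14² = 196 = 6·29 + 22, so 14² ≡ 22 (mod 29).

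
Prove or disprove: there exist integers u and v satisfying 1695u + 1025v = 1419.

Both 1695 and 1025 are divisible by gcd(1695, 1025) = 5, hence so is any combination 1695u + 1025v.
However 1419 leaves remainder 4 on division by 5.
Hence no integers u, v satisfy the equation.

There are no such integers.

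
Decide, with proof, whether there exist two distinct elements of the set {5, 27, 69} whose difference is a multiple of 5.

Residues mod 5: 5↦0, 27↦2, 69↦4.
No residue repeats among the 3 elements, so no pair has difference ≡ 0 (mod 5).

There is no such pair.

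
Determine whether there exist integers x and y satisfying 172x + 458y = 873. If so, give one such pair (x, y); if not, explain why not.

Both 172 and 458 are divisible by gcd(172, 458) = 2, hence so is any combination 172x + 458y.
But 873 is not a multiple of 2 (it leaves remainder 1).
Therefore 172x + 458y = 873 has no solution in integers.

No, no such integers exist.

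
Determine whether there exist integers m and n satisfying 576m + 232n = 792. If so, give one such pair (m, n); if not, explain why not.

m = 5, n = -9

gcd(576, 232) = 8, and 8 divides 792, so integer solutions exist.
Dividing through by 8 reduces the equation to 72m + 29n = 99.
Euclidean algorithm: 72 = 2·29 + 14, 29 = 2·14 + 1, 14 = 14·1 + 0.
Back-substituting, 1 = 29 − 2·14 = 29 − 2·(72 − 2·29) = −2·72 + 5·29; that is, 72·(-2) + 29·5 = 1.
Times 99: 72·(-198) + 29·495 = 99, so (-198, 495) solves it.
Shifting by a multiple of (29, −72) keeps it a solution: m = -198 + 7·29 = 5, n = 495 − 7·72 = -9.
Indeed 576·5 + 232·(-9) = 2880 − 2088 = 792.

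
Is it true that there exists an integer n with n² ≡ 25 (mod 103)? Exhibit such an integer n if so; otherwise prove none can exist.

n = 98 works: 98² = 9604, and 9604 − 25 = 9579 = 93·103.

n = 98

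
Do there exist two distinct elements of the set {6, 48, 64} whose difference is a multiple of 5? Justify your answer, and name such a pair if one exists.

Reduce each element modulo 5: 6↦1, 48↦3, 64↦4.
No residue repeats among the 3 elements, so no pair has difference ≡ 0 (mod 5).

No such pair exists.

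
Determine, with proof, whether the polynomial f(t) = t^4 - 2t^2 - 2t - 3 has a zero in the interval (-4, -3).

The endpoint values f(-4) = 229 and f(-3) = 66 are both positive. Claim: f(t) > 0 for every t in (-4, -3).
Substitute t = -3 − u, where 0 < u < 1 on the interval. Expanding, f(-3 − u) = u^4 + 12u^3 + 52u^2 + 98u + 66.
The nonzero coefficients here are all positive, so for u > 0 every term is positive (or zero), and the constant term 66 is strictly positive.
So f is strictly positive on (-4, -3); no root exists in the interval.

f has no root in that interval.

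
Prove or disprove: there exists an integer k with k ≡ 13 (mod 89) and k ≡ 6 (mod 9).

k = 636

The moduli 89 and 9 are coprime, so by the Chinese Remainder Theorem a unique solution modulo 801 exists.
Write k = 13 + 89t and require 13 + 89t ≡ 6 (mod 9), i.e. 89t ≡ 2 (mod 9).
89 ≡ 8 (mod 9), so this reads 8t ≡ 2 (mod 9). Note 8·8 = 64 ≡ 1 (mod 9) (as 64 − 1 = 7·9), so 8⁻¹ ≡ 8.
Therefore t ≡ 8·2 = 16 ≡ 7 (mod 9).
Taking t = 7 gives k = 13 + 89·7 = 636.
Indeed 636 ≡ 13 (mod 89) and 636 ≡ 6 (mod 9).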